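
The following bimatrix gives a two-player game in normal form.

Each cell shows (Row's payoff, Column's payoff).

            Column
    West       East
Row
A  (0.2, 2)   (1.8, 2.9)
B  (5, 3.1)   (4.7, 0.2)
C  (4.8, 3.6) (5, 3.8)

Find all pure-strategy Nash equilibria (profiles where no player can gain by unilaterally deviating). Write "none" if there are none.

(A, West): Row can switch to B (0.2 → 5). Not NE.
(A, East): Row can switch to B (1.8 → 4.7). Not NE.
(B, West): Row gets 5, best alternative 4.8; Column gets 3.1, best alternative 0.2. No profitable deviation — NE.
(B, East): Row can switch to C (4.7 → 5). Not NE.
(C, West): Row can switch to B (4.8 → 5). Not NE.
(C, East): Row gets 5, best alternative 4.7; Column gets 3.8, best alternative 3.6. No profitable deviation — NE.

(B, West) and (C, East)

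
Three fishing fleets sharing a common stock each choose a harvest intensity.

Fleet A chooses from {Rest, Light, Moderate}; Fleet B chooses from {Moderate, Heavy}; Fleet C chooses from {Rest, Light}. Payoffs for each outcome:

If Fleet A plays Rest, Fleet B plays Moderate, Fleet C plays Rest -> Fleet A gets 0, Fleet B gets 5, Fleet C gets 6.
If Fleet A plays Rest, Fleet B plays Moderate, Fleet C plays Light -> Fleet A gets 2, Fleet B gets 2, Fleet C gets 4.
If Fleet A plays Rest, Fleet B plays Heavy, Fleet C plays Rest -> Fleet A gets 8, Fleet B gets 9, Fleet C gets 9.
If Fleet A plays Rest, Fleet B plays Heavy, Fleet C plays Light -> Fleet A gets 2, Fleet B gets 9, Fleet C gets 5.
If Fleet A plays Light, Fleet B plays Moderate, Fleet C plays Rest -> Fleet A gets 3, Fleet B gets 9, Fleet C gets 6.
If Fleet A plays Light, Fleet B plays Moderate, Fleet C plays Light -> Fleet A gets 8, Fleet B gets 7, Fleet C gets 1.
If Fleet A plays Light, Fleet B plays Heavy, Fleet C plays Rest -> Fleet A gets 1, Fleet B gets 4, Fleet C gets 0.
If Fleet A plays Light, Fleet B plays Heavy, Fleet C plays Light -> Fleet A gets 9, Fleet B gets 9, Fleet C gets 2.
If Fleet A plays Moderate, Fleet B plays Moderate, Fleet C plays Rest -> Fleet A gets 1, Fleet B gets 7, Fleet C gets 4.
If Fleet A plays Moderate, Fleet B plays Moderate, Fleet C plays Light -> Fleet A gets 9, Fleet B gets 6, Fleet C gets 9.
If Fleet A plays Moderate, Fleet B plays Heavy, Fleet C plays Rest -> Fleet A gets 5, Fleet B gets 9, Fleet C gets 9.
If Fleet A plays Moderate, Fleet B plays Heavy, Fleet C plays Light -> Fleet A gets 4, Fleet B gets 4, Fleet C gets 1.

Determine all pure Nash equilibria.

Pure-strategy Nash equilibria: (Rest, Heavy, Rest) and (Light, Moderate, Rest) and (Light, Heavy, Light) and (Moderate, Moderate, Light)

Fleet A against (Moderate, Rest): payoffs 0, 3, 1 → best response Light.
Fleet A against (Moderate, Light): payoffs 2, 8, 9 → best response Moderate.
Fleet A against (Heavy, Rest): payoffs 8, 1, 5 → best response Rest.
Fleet A against (Heavy, Light): payoffs 2, 9, 4 → best response Light.
Fleet B against (Rest, Rest): payoffs 5, 9 → best response Heavy.
Fleet B against (Rest, Light): payoffs 2, 9 → best response Heavy.
Fleet B against (Light, Rest): payoffs 9, 4 → best response Moderate.
Fleet B against (Light, Light): payoffs 7, 9 → best response Heavy.
Fleet B against (Moderate, Rest): payoffs 7, 9 → best response Heavy.
Fleet B against (Moderate, Light): payoffs 6, 4 → best response Moderate.
Fleet C against (Rest, Moderate): payoffs 6, 4 → best response Rest.
Fleet C against (Rest, Heavy): payoffs 9, 5 → best response Rest.
Fleet C against (Light, Moderate): payoffs 6, 1 → best response Rest.
Fleet C against (Light, Heavy): payoffs 0, 2 → best response Light.
Fleet C against (Moderate, Moderate): payoffs 4, 9 → best response Light.
Fleet C against (Moderate, Heavy): payoffs 9, 1 → best response Rest.
Mutual best responses: (Rest, Heavy, Rest); (Light, Moderate, Rest); (Light, Heavy, Light); (Moderate, Moderate, Light).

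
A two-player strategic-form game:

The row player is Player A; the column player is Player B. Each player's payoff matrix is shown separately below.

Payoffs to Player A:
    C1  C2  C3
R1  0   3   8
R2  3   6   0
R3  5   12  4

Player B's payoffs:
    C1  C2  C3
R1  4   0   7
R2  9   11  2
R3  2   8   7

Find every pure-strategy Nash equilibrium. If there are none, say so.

Pure-strategy Nash equilibria: (R1, C3) and (R3, C2)

(R1, C1): Player A can switch to R2 (0 → 3). Not NE.
(R1, C2): Player A can switch to R2 (3 → 6). Not NE.
(R1, C3): Player A gets 8, best alternative 4; Player B gets 7, best alternative 4. No profitable deviation — NE.
(R2, C1): Player A can switch to R3 (3 → 5). Not NE.
(R2, C2): Player A can switch to R3 (6 → 12). Not NE.
(R2, C3): Player A can switch to R1 (0 → 8). Not NE.
(R3, C1): Player B can switch to C2 (2 → 8). Not NE.
(R3, C2): Player A gets 12, best alternative 6; Player B gets 8, best alternative 7. No profitable deviation — NE.
(R3, C3): Player A can switch to R1 (4 → 8). Not NE.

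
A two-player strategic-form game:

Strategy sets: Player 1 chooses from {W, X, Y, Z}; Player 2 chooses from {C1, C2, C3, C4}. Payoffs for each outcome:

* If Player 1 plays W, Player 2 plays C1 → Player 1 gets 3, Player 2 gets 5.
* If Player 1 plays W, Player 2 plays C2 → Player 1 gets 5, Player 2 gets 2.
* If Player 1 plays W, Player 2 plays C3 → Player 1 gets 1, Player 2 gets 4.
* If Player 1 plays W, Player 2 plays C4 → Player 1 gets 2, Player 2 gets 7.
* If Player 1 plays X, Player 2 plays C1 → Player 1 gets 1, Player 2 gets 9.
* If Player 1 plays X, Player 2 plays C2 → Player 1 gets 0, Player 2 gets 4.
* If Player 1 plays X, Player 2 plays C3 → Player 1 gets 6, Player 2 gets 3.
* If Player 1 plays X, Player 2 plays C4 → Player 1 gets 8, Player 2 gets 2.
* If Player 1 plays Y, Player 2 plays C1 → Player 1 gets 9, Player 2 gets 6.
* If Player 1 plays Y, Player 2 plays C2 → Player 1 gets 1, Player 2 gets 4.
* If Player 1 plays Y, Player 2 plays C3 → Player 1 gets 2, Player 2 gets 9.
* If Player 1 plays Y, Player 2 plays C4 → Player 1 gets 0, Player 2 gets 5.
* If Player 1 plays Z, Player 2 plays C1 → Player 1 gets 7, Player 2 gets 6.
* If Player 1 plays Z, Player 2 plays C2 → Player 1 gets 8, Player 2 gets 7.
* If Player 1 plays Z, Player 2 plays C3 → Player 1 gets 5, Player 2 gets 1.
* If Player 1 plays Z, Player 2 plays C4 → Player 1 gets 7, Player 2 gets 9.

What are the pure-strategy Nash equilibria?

Player 1 against C1: payoffs 3, 1, 9, 7 → best response Y.
Player 1 against C2: payoffs 5, 0, 1, 8 → best response Z.
Player 1 against C3: payoffs 1, 6, 2, 5 → best response X.
Player 1 against C4: payoffs 2, 8, 0, 7 → best response X.
Player 2 against W: payoffs 5, 2, 4, 7 → best response C4.
Player 2 against X: payoffs 9, 4, 3, 2 → best response C1.
Player 2 against Y: payoffs 6, 4, 9, 5 → best response C3.
Player 2 against Z: payoffs 6, 7, 1, 9 → best response C4.
No profile is a mutual best response for all players.

none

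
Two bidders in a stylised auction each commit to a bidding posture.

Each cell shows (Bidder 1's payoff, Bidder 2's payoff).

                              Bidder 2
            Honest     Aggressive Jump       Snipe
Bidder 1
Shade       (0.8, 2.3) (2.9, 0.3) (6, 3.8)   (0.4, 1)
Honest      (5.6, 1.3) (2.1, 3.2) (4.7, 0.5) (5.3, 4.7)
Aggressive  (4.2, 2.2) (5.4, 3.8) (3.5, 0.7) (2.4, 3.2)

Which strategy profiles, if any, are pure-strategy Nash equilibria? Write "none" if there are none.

Bidder 1 against Honest: payoffs 0.8, 5.6, 4.2 → best response Honest.
Bidder 1 against Aggressive: payoffs 2.9, 2.1, 5.4 → best response Aggressive.
Bidder 1 against Jump: payoffs 6, 4.7, 3.5 → best response Shade.
Bidder 1 against Snipe: payoffs 0.4, 5.3, 2.4 → best response Honest.
Bidder 2 against Shade: payoffs 2.3, 0.3, 3.8, 1 → best response Jump.
Bidder 2 against Honest: payoffs 1.3, 3.2, 0.5, 4.7 → best response Snipe.
Bidder 2 against Aggressive: payoffs 2.2, 3.8, 0.7, 3.2 → best response Aggressive.
Mutual best responses: (Shade, Jump); (Honest, Snipe); (Aggressive, Aggressive).

(Shade, Jump); (Honest, Snipe); (Aggressive, Aggressive)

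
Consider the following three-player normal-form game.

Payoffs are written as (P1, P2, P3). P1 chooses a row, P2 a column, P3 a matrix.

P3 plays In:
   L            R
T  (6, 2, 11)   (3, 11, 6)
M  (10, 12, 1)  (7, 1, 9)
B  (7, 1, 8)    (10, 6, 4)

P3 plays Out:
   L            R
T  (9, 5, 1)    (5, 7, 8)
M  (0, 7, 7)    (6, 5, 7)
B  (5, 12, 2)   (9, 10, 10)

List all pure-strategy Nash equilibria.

P1 against (L, In): payoffs 6, 10, 7 → best response M.
P1 against (L, Out): payoffs 9, 0, 5 → best response T.
P1 against (R, In): payoffs 3, 7, 10 → best response B.
P1 against (R, Out): payoffs 5, 6, 9 → best response B.
P2 against (T, In): payoffs 2, 11 → best response R.
P2 against (T, Out): payoffs 5, 7 → best response R.
P2 against (M, In): payoffs 12, 1 → best response L.
P2 against (M, Out): payoffs 7, 5 → best response L.
P2 against (B, In): payoffs 1, 6 → best response R.
P2 against (B, Out): payoffs 12, 10 → best response L.
P3 against (T, L): payoffs 11, 1 → best response In.
P3 against (T, R): payoffs 6, 8 → best response Out.
P3 against (M, L): payoffs 1, 7 → best response Out.
P3 against (M, R): payoffs 9, 7 → best response In.
P3 against (B, L): payoffs 8, 2 → best response In.
P3 against (B, R): payoffs 4, 10 → best response Out.
No profile is a mutual best response for all players.

This game has no pure Nash equilibrium.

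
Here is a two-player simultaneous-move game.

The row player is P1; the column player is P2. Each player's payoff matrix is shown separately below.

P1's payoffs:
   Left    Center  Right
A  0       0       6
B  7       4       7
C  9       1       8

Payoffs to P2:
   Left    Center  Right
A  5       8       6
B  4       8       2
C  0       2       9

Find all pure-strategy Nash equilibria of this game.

(A, Left): P1 can switch to B (0 → 7). Not NE.
(A, Center): P1 can switch to B (0 → 4). Not NE.
(A, Right): P1 can switch to B (6 → 7). Not NE.
(B, Left): P1 can switch to C (7 → 9). Not NE.
(B, Center): P1 gets 4, best alternative 1; P2 gets 8, best alternative 4. No profitable deviation — NE.
(B, Right): P1 can switch to C (7 → 8). Not NE.
(C, Left): P2 can switch to Center (0 → 2). Not NE.
(C, Right): P1 gets 8, best alternative 7; P2 gets 9, best alternative 2. No profitable deviation — NE.
(The remaining 1 profile has a profitable deviation by the same check.)

The pure Nash equilibria are (B, Center); (C, Right).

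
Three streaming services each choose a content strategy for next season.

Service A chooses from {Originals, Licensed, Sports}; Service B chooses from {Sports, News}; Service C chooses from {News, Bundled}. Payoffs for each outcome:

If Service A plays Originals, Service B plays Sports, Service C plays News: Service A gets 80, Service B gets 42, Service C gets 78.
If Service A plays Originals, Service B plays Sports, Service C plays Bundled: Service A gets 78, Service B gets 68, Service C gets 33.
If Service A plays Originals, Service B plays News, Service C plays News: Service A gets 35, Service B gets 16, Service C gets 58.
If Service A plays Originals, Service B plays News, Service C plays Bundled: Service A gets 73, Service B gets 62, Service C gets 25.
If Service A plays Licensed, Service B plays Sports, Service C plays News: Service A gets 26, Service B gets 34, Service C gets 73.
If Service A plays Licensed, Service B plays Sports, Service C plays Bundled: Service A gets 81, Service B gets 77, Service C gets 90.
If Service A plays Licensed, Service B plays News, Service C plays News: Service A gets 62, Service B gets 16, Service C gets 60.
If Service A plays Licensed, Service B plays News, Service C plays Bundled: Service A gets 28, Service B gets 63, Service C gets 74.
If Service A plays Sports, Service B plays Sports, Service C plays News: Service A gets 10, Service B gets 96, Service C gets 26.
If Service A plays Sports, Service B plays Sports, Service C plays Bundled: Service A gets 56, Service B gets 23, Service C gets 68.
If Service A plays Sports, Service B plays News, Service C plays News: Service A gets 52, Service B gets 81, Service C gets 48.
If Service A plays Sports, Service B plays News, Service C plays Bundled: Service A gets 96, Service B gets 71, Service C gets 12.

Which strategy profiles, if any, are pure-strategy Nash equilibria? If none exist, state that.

(Originals, Sports, News), (Licensed, Sports, Bundled)

For each strategy profile, look for a profitable unilateral deviation.
(Originals, Sports, News): Service A gets 80, best alternative 26; Service B gets 42, best alternative 16; Service C gets 78, best alternative 33. No profitable deviation — NE.
(Originals, Sports, Bundled): Service A can switch to Licensed (78 → 81). Not NE.
(Originals, News, News): Service A can switch to Licensed (35 → 62). Not NE.
(Originals, News, Bundled): Service A can switch to Sports (73 → 96). Not NE.
(Licensed, Sports, News): Service A can switch to Originals (26 → 80). Not NE.
(Licensed, Sports, Bundled): Service A gets 81, best alternative 78; Service B gets 77, best alternative 63; Service C gets 90, best alternative 73. No profitable deviation — NE.
(Licensed, News, News): Service B can switch to Sports (16 → 34). Not NE.
(Licensed, News, Bundled): Service A can switch to Originals (28 → 73). Not NE.
(Sports, Sports, News): Service A can switch to Originals (10 → 80). Not NE.
(Sports, Sports, Bundled): Service A can switch to Originals (56 → 78). Not NE.
(Sports, News, News): Service A can switch to Licensed (52 → 62). Not NE.
(Sports, News, Bundled): Service C can switch to News (12 → 48). Not NE.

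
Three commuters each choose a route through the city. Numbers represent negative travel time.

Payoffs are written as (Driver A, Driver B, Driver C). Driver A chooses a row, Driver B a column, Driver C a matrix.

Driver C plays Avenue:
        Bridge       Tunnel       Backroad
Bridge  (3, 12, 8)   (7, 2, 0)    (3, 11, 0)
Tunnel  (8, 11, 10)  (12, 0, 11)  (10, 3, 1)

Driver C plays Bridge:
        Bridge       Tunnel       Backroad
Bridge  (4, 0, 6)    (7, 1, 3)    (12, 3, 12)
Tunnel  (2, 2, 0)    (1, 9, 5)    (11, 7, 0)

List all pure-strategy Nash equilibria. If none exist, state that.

(Bridge, Backroad, Bridge) and (Tunnel, Bridge, Avenue)

(Bridge, Bridge, Avenue): Driver A can switch to Tunnel (3 → 8). Not NE.
(Bridge, Bridge, Bridge): Driver B can switch to Tunnel (0 → 1). Not NE.
(Bridge, Tunnel, Avenue): Driver A can switch to Tunnel (7 → 12). Not NE.
(Bridge, Tunnel, Bridge): Driver B can switch to Backroad (1 → 3). Not NE.
(Bridge, Backroad, Avenue): Driver A can switch to Tunnel (3 → 10). Not NE.
(Bridge, Backroad, Bridge): Driver A gets 12, best alternative 11; Driver B gets 3, best alternative 1; Driver C gets 12, best alternative 0. No profitable deviation — NE.
(Tunnel, Bridge, Avenue): Driver A gets 8, best alternative 3; Driver B gets 11, best alternative 3; Driver C gets 10, best alternative 0. No profitable deviation — NE.
(Tunnel, Bridge, Bridge): Driver A can switch to Bridge (2 → 4). Not NE.
(Tunnel, Tunnel, Avenue): Driver B can switch to Bridge (0 → 11). Not NE.
(Tunnel, Tunnel, Bridge): Driver A can switch to Bridge (1 → 7). Not NE.
(Tunnel, Backroad, Avenue): Driver B can switch to Bridge (3 → 11). Not NE.
(Tunnel, Backroad, Bridge): Driver A can switch to Bridge (11 → 12). Not NE.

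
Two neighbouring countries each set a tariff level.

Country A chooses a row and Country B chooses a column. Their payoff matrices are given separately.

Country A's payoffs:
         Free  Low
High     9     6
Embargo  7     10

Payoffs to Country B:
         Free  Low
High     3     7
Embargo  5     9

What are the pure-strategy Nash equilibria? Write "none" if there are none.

(High, Free): Country B can switch to Low (3 → 7). Not NE.
(High, Low): Country A can switch to Embargo (6 → 10). Not NE.
(Embargo, Free): Country A can switch to High (7 → 9). Not NE.
(Embargo, Low): Country A gets 10, best alternative 6; Country B gets 9, best alternative 5. No profitable deviation — NE.

Pure NE: (Embargo, Low)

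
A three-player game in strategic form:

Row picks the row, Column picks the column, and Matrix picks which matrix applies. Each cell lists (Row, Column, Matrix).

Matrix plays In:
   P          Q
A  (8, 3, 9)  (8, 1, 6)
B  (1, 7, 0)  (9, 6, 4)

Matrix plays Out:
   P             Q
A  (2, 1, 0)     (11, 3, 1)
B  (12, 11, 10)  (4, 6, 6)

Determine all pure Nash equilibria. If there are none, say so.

The pure Nash equilibria are (A, P, In), (B, P, Out).

(A, P, In): Row gets 8, best alternative 1; Column gets 3, best alternative 1; Matrix gets 9, best alternative 0. No profitable deviation — NE.
(A, P, Out): Row can switch to B (2 → 12). Not NE.
(A, Q, In): Row can switch to B (8 → 9). Not NE.
(A, Q, Out): Matrix can switch to In (1 → 6). Not NE.
(B, P, In): Row can switch to A (1 → 8). Not NE.
(B, P, Out): Row gets 12, best alternative 2; Column gets 11, best alternative 6; Matrix gets 10, best alternative 0. No profitable deviation — NE.
(B, Q, In): Column can switch to P (6 → 7). Not NE.
(B, Q, Out): Row can switch to A (4 → 11). Not NE.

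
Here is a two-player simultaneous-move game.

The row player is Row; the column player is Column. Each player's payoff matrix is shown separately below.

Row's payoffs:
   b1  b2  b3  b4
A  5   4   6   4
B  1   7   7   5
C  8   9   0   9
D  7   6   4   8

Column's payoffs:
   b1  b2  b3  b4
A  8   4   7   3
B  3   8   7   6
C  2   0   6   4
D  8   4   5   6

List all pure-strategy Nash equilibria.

none

Check each profile: it is a Nash equilibrium iff no player can strictly gain by switching unilaterally.
(A, b1): Row can switch to C (5 → 8). Not NE.
(A, b2): Row can switch to B (4 → 7). Not NE.
(A, b3): Row can switch to B (6 → 7). Not NE.
(A, b4): Row can switch to B (4 → 5). Not NE.
(B, b1): Row can switch to A (1 → 5). Not NE.
(B, b2): Row can switch to C (7 → 9). Not NE.
(The remaining 10 profiles each have a profitable deviation by the same check.)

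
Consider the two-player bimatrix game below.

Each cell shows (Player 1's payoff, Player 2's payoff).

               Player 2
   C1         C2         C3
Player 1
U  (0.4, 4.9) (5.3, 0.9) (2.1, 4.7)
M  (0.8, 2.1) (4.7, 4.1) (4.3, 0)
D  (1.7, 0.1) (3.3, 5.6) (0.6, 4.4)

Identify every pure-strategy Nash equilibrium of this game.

(U, C1): Player 1 can switch to M (0.4 → 0.8). Not NE.
(U, C2): Player 2 can switch to C1 (0.9 → 4.9). Not NE.
(U, C3): Player 1 can switch to M (2.1 → 4.3). Not NE.
(M, C1): Player 1 can switch to D (0.8 → 1.7). Not NE.
(M, C2): Player 1 can switch to U (4.7 → 5.3). Not NE.
(M, C3): Player 2 can switch to C1 (0 → 2.1). Not NE.
(The remaining 3 profiles each have a profitable deviation by the same check.)

This game has no pure Nash equilibrium.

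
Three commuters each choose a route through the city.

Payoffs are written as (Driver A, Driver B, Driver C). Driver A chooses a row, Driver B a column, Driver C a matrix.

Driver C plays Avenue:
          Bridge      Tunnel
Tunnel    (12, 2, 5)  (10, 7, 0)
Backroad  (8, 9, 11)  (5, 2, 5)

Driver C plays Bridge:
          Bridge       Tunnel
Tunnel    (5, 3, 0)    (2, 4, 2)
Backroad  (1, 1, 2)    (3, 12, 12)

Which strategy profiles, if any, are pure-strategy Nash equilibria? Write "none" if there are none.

Pure NE: (Backroad, Tunnel, Bridge)

(Tunnel, Bridge, Avenue): Driver B can switch to Tunnel (2 → 7). Not NE.
(Tunnel, Bridge, Bridge): Driver B can switch to Tunnel (3 → 4). Not NE.
(Tunnel, Tunnel, Avenue): Driver C can switch to Bridge (0 → 2). Not NE.
(Tunnel, Tunnel, Bridge): Driver A can switch to Backroad (2 → 3). Not NE.
(Backroad, Bridge, Avenue): Driver A can switch to Tunnel (8 → 12). Not NE.
(Backroad, Bridge, Bridge): Driver A can switch to Tunnel (1 → 5). Not NE.
(Backroad, Tunnel, Avenue): Driver A can switch to Tunnel (5 → 10). Not NE.
(Backroad, Tunnel, Bridge): Driver A gets 3, best alternative 2; Driver B gets 12, best alternative 1; Driver C gets 12, best alternative 5. No profitable deviation — NE.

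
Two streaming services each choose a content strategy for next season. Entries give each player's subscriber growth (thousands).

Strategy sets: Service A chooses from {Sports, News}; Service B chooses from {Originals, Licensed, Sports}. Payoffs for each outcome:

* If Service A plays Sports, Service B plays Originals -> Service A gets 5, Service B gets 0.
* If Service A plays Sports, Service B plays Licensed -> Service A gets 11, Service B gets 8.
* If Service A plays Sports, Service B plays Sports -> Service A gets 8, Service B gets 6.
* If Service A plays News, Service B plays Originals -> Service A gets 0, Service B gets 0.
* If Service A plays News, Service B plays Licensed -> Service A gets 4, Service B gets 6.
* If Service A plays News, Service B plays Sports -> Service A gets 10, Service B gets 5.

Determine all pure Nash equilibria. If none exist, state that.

Service A against Originals: payoffs 5, 0 → best response Sports.
Service A against Licensed: payoffs 11, 4 → best response Sports.
Service A against Sports: payoffs 8, 10 → best response News.
Service B against Sports: payoffs 0, 8, 6 → best response Licensed.
Service B against News: payoffs 0, 6, 5 → best response Licensed.
Mutual best responses: (Sports, Licensed).

The unique pure-strategy Nash equilibrium is (Sports, Licensed).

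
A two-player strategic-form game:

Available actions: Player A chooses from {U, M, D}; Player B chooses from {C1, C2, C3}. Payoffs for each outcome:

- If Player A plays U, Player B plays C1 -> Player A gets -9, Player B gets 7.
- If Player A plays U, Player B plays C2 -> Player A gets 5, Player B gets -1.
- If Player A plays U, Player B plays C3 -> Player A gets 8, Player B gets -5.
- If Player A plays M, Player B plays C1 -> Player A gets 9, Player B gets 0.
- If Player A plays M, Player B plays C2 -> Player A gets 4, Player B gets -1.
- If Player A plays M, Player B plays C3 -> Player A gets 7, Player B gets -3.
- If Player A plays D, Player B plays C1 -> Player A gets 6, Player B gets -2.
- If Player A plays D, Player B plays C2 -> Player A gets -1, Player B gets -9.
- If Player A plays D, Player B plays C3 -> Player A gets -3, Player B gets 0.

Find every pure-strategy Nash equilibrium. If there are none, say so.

(M, C1)

(U, C1): Player A can switch to M (-9 → 9). Not NE.
(U, C2): Player B can switch to C1 (-1 → 7). Not NE.
(U, C3): Player B can switch to C1 (-5 → 7). Not NE.
(M, C1): Player A gets 9, best alternative 6; Player B gets 0, best alternative -1. No profitable deviation — NE.
(M, C2): Player A can switch to U (4 → 5). Not NE.
(M, C3): Player A can switch to U (7 → 8). Not NE.
(D, C1): Player A can switch to M (6 → 9). Not NE.
(D, C2): Player A can switch to U (-1 → 5). Not NE.
(D, C3): Player A can switch to U (-3 → 8). Not NE.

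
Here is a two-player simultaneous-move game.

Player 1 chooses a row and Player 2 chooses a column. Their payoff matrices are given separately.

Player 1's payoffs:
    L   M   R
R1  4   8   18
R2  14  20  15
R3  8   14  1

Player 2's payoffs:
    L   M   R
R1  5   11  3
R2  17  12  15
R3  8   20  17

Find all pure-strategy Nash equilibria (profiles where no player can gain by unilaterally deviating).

(R1, L): Player 1 can switch to R2 (4 → 14). Not NE.
(R1, M): Player 1 can switch to R2 (8 → 20). Not NE.
(R1, R): Player 2 can switch to L (3 → 5). Not NE.
(R2, L): Player 1 gets 14, best alternative 8; Player 2 gets 17, best alternative 15. No profitable deviation — NE.
(R2, M): Player 2 can switch to L (12 → 17). Not NE.
(R2, R): Player 1 can switch to R1 (15 → 18). Not NE.
(R3, L): Player 1 can switch to R2 (8 → 14). Not NE.
(R3, M): Player 1 can switch to R2 (14 → 20). Not NE.
(R3, R): Player 1 can switch to R1 (1 → 18). Not NE.

Pure NE: (R2, L)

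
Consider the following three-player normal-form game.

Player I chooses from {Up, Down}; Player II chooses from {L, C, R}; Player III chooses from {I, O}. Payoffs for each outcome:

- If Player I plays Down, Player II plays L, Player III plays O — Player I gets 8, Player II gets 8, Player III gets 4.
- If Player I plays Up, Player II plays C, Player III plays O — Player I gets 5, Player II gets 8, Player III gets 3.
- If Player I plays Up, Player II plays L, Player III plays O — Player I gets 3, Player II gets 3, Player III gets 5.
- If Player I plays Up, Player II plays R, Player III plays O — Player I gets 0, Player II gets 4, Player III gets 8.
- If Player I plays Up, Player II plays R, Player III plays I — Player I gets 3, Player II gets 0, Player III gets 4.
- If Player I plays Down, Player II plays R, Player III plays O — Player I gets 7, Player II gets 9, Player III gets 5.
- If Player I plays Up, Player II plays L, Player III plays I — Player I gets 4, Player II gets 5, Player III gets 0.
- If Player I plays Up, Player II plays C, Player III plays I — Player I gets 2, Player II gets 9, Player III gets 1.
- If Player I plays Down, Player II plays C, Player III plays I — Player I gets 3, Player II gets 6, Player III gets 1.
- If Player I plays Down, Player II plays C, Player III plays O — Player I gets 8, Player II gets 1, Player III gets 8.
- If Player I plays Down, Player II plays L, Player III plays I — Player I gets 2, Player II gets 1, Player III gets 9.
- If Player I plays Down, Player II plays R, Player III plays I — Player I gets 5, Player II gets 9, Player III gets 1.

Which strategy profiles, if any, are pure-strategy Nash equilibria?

Pure NE: (Down, R, O)

For each strategy profile, look for a profitable unilateral deviation.
(Up, L, I): Player II can switch to C (5 → 9). Not NE.
(Up, L, O): Player I can switch to Down (3 → 8). Not NE.
(Up, C, I): Player I can switch to Down (2 → 3). Not NE.
(Up, C, O): Player I can switch to Down (5 → 8). Not NE.
(Up, R, I): Player I can switch to Down (3 → 5). Not NE.
(Up, R, O): Player I can switch to Down (0 → 7). Not NE.
(Down, L, I): Player I can switch to Up (2 → 4). Not NE.
(Down, L, O): Player II can switch to R (8 → 9). Not NE.
(Down, C, I): Player II can switch to R (6 → 9). Not NE.
(Down, C, O): Player II can switch to L (1 → 8). Not NE.
(Down, R, O): Player I gets 7, best alternative 0; Player II gets 9, best alternative 8; Player III gets 5, best alternative 1. No profitable deviation — NE.
(The remaining 1 profile has a profitable deviation by the same check.)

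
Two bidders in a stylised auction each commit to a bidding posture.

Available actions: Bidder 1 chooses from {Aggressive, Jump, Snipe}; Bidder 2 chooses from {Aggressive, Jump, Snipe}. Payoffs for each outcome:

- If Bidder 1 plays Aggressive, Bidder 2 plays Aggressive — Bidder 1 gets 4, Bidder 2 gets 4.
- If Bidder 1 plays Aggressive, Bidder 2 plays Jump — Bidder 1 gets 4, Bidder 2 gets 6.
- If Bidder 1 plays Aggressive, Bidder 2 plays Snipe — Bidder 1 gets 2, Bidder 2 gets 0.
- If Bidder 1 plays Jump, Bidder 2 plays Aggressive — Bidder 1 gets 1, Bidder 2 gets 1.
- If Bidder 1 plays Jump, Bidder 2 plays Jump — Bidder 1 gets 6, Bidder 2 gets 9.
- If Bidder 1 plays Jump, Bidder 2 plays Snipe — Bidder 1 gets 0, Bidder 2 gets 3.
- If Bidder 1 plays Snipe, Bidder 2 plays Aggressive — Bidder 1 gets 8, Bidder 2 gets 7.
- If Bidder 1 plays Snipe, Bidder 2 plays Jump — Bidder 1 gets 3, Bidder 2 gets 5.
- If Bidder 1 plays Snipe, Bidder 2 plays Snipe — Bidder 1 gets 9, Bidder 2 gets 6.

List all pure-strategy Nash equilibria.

Pure-strategy Nash equilibria: (Jump, Jump), (Snipe, Aggressive)

(Aggressive, Aggressive): Bidder 1 can switch to Snipe (4 → 8). Not NE.
(Aggressive, Jump): Bidder 1 can switch to Jump (4 → 6). Not NE.
(Aggressive, Snipe): Bidder 1 can switch to Snipe (2 → 9). Not NE.
(Jump, Aggressive): Bidder 1 can switch to Aggressive (1 → 4). Not NE.
(Jump, Jump): Bidder 1 gets 6, best alternative 4; Bidder 2 gets 9, best alternative 3. No profitable deviation — NE.
(Jump, Snipe): Bidder 1 can switch to Aggressive (0 → 2). Not NE.
(Snipe, Aggressive): Bidder 1 gets 8, best alternative 4; Bidder 2 gets 7, best alternative 6. No profitable deviation — NE.
(Snipe, Jump): Bidder 1 can switch to Aggressive (3 → 4). Not NE.
(Snipe, Snipe): Bidder 2 can switch to Aggressive (6 → 7). Not NE.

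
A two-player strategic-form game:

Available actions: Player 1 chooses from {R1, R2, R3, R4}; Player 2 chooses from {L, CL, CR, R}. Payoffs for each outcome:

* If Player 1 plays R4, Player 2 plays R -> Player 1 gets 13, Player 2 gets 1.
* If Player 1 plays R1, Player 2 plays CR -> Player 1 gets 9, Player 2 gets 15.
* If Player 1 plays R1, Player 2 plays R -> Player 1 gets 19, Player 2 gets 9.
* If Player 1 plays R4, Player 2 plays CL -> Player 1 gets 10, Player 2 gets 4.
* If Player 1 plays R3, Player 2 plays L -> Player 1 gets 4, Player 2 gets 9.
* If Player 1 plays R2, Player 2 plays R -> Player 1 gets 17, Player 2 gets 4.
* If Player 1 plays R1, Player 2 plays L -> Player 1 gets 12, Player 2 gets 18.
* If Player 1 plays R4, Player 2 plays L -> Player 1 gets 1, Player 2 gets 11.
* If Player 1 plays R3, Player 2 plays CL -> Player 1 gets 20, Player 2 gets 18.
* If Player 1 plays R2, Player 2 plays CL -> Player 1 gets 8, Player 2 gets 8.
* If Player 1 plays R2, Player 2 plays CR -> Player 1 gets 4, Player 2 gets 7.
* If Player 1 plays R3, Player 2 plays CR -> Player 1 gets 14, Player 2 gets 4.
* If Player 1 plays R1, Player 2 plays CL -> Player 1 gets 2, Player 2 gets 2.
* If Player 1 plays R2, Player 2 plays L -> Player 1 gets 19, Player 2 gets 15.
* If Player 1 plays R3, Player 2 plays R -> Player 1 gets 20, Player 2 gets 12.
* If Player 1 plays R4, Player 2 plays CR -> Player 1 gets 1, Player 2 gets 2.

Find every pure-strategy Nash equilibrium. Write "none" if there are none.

Pure-strategy Nash equilibria: (R2, L) and (R3, CL)

(R1, L): Player 1 can switch to R2 (12 → 19). Not NE.
(R1, CL): Player 1 can switch to R2 (2 → 8). Not NE.
(R1, CR): Player 1 can switch to R3 (9 → 14). Not NE.
(R1, R): Player 1 can switch to R3 (19 → 20). Not NE.
(R2, L): Player 1 gets 19, best alternative 12; Player 2 gets 15, best alternative 8. No profitable deviation — NE.
(R2, CL): Player 1 can switch to R3 (8 → 20). Not NE.
(R2, CR): Player 1 can switch to R1 (4 → 9). Not NE.
(R3, CL): Player 1 gets 20, best alternative 10; Player 2 gets 18, best alternative 12. No profitable deviation — NE.
(The remaining 8 profiles each have a profitable deviation by the same check.)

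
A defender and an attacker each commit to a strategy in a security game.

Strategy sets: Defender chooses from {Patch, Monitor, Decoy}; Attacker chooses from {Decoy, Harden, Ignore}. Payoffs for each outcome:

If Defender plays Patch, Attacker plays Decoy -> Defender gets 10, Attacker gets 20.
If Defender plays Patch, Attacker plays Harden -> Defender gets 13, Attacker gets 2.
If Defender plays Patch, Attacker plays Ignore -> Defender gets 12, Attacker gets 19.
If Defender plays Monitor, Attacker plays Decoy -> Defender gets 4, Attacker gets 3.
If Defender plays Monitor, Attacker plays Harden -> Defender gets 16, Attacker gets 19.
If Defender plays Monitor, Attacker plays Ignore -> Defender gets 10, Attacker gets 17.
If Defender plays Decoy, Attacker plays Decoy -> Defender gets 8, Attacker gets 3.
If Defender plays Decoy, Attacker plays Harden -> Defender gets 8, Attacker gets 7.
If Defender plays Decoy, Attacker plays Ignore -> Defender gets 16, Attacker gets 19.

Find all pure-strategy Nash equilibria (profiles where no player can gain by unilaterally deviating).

The pure Nash equilibria are (Patch, Decoy) and (Monitor, Harden) and (Decoy, Ignore).

Defender against Decoy: payoffs 10, 4, 8 → best response Patch.
Defender against Harden: payoffs 13, 16, 8 → best response Monitor.
Defender against Ignore: payoffs 12, 10, 16 → best response Decoy.
Attacker against Patch: payoffs 20, 2, 19 → best response Decoy.
Attacker against Monitor: payoffs 3, 19, 17 → best response Harden.
Attacker against Decoy: payoffs 3, 7, 19 → best response Ignore.
Mutual best responses: (Patch, Decoy); (Monitor, Harden); (Decoy, Ignore).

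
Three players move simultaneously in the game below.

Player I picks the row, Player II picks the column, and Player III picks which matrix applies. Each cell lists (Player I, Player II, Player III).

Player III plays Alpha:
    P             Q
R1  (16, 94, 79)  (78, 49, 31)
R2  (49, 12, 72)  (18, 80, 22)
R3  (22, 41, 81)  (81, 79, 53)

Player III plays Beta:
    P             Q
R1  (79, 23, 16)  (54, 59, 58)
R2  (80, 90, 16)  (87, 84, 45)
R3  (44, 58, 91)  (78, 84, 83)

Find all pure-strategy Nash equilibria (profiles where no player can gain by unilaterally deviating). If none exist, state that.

There is no pure-strategy Nash equilibrium.

(R1, P, Alpha): Player I can switch to R2 (16 → 49). Not NE.
(R1, P, Beta): Player I can switch to R2 (79 → 80). Not NE.
(R1, Q, Alpha): Player I can switch to R3 (78 → 81). Not NE.
(R1, Q, Beta): Player I can switch to R2 (54 → 87). Not NE.
(R2, P, Alpha): Player II can switch to Q (12 → 80). Not NE.
(R2, P, Beta): Player III can switch to Alpha (16 → 72). Not NE.
(R2, Q, Alpha): Player I can switch to R1 (18 → 78). Not NE.
(R2, Q, Beta): Player II can switch to P (84 → 90). Not NE.
(R3, P, Alpha): Player I can switch to R2 (22 → 49). Not NE.
(R3, P, Beta): Player I can switch to R1 (44 → 79). Not NE.
(R3, Q, Alpha): Player III can switch to Beta (53 → 83). Not NE.
(R3, Q, Beta): Player I can switch to R2 (78 → 87). Not NE.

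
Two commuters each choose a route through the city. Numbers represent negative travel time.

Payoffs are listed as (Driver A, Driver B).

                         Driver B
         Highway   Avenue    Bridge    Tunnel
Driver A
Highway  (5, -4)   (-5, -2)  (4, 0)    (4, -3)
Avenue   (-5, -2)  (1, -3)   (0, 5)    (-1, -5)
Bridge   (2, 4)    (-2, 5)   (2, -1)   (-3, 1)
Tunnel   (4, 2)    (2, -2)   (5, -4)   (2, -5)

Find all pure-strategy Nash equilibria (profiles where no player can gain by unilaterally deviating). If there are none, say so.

(Highway, Highway): Driver B can switch to Avenue (-4 → -2). Not NE.
(Highway, Avenue): Driver A can switch to Avenue (-5 → 1). Not NE.
(Highway, Bridge): Driver A can switch to Tunnel (4 → 5). Not NE.
(Highway, Tunnel): Driver B can switch to Avenue (-3 → -2). Not NE.
(Avenue, Highway): Driver A can switch to Highway (-5 → 5). Not NE.
(Avenue, Avenue): Driver A can switch to Tunnel (1 → 2). Not NE.
(The remaining 10 profiles each have a profitable deviation by the same check.)

No pure-strategy Nash equilibrium.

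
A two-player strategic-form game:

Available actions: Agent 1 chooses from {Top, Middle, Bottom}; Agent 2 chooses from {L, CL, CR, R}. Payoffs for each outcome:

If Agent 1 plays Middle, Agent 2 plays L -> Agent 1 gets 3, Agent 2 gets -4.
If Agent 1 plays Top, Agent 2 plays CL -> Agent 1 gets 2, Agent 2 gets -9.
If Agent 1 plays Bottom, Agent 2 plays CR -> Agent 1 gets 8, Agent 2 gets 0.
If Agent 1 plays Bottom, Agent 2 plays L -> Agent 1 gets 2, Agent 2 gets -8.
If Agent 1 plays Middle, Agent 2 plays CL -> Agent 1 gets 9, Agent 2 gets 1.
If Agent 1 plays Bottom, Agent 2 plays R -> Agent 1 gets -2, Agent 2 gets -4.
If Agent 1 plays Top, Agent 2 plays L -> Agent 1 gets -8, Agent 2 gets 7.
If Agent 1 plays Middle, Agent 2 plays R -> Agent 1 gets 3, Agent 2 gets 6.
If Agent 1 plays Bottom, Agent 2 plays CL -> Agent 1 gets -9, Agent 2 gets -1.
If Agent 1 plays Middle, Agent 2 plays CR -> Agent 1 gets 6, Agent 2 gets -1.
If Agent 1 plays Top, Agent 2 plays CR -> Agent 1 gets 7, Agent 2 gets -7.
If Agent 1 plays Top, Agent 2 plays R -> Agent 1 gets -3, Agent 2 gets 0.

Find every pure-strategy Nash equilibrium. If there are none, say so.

For each player, find the best response to each opponent profile; mutual best responses are the pure NE.
Agent 1 against L: payoffs -8, 3, 2 → best response Middle.
Agent 1 against CL: payoffs 2, 9, -9 → best response Middle.
Agent 1 against CR: payoffs 7, 6, 8 → best response Bottom.
Agent 1 against R: payoffs -3, 3, -2 → best response Middle.
Agent 2 against Top: payoffs 7, -9, -7, 0 → best response L.
Agent 2 against Middle: payoffs -4, 1, -1, 6 → best response R.
Agent 2 against Bottom: payoffs -8, -1, 0, -4 → best response CR.
Mutual best responses: (Middle, R); (Bottom, CR).

(Middle, R); (Bottom, CR)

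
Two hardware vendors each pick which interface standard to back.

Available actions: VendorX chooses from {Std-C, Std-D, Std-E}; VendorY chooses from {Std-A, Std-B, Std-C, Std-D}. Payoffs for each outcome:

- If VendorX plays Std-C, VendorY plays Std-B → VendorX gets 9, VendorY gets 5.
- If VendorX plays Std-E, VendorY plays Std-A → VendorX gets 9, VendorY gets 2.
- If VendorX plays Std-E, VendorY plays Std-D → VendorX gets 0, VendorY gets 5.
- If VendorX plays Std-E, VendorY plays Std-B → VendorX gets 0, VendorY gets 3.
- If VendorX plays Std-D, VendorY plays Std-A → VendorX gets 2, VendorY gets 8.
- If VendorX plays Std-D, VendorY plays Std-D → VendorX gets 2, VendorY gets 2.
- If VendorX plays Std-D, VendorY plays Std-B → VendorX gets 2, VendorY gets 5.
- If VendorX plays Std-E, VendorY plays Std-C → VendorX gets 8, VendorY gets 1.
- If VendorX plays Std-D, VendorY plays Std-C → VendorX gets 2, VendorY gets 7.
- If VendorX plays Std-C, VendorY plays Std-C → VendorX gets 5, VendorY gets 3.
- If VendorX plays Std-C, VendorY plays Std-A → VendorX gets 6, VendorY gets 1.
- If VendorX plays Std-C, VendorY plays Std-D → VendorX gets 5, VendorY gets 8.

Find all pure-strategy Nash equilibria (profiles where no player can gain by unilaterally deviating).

(Std-C, Std-D)

(Std-C, Std-A): VendorX can switch to Std-E (6 → 9). Not NE.
(Std-C, Std-B): VendorY can switch to Std-D (5 → 8). Not NE.
(Std-C, Std-C): VendorX can switch to Std-E (5 → 8). Not NE.
(Std-C, Std-D): VendorX gets 5, best alternative 2; VendorY gets 8, best alternative 5. No profitable deviation — NE.
(Std-D, Std-A): VendorX can switch to Std-C (2 → 6). Not NE.
(Std-D, Std-B): VendorX can switch to Std-C (2 → 9). Not NE.
(Std-D, Std-C): VendorX can switch to Std-C (2 → 5). Not NE.
(The remaining 5 profiles each have a profitable deviation by the same check.)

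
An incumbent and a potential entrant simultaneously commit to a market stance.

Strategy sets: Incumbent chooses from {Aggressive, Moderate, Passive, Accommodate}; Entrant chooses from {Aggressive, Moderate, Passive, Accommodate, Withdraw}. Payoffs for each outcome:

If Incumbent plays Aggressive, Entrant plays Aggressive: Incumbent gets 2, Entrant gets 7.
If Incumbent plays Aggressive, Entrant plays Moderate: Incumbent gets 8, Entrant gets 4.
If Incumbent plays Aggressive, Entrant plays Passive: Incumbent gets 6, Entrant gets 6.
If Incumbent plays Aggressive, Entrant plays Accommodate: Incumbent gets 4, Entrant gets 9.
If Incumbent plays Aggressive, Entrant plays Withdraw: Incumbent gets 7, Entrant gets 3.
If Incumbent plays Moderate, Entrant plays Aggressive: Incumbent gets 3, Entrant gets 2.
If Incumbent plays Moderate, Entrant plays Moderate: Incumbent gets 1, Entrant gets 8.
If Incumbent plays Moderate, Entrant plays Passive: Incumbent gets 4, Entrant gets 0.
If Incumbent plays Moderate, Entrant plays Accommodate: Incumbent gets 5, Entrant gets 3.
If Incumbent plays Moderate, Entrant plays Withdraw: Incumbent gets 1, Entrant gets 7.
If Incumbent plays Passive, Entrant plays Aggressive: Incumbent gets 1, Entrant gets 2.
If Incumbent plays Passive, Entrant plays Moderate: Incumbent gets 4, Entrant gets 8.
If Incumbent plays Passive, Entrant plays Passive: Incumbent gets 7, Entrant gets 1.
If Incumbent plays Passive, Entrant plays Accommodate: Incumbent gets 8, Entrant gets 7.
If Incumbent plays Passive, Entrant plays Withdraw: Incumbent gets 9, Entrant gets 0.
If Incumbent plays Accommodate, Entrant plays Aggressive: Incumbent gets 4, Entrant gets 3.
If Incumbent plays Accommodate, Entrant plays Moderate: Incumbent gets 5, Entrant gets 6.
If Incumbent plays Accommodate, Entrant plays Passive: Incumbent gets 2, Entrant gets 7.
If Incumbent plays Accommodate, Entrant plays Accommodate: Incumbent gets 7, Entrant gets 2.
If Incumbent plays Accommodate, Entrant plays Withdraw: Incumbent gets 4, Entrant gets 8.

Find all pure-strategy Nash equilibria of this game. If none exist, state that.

There is no pure-strategy Nash equilibrium.

Incumbent against Aggressive: payoffs 2, 3, 1, 4 → best response Accommodate.
Incumbent against Moderate: payoffs 8, 1, 4, 5 → best response Aggressive.
Incumbent against Passive: payoffs 6, 4, 7, 2 → best response Passive.
Incumbent against Accommodate: payoffs 4, 5, 8, 7 → best response Passive.
Incumbent against Withdraw: payoffs 7, 1, 9, 4 → best response Passive.
Entrant against Aggressive: payoffs 7, 4, 6, 9, 3 → best response Accommodate.
Entrant against Moderate: payoffs 2, 8, 0, 3, 7 → best response Moderate.
Entrant against Passive: payoffs 2, 8, 1, 7, 0 → best response Moderate.
Entrant against Accommodate: payoffs 3, 6, 7, 2, 8 → best response Withdraw.
No profile is a mutual best response for all players.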